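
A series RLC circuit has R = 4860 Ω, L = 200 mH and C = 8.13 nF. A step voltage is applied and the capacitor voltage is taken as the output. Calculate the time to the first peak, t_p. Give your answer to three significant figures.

t_p ≈ 0.000145 s

For a series RLC circuit (capacitor voltage as output), ω_n = 1/√(LC) = 1/√(200 mH · 8.13 nF) = 24800 rad/s.
ζ = (R/2)·√(C/L) = (4860/2)·√(8.13 nF/200 mH) = 0.490.
The damped frequency ω_d = ω_n√(1−ζ²) = 21600 rad/s. t_p = π/ω_d = 0.000145 s.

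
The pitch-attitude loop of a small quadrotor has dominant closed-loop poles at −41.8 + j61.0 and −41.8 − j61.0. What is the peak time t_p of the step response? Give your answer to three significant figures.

t_p = π/ω_d with ω_d = 61.0 (the imaginary part), so t_p = 0.0515 s.

t_p ≈ 0.0515 s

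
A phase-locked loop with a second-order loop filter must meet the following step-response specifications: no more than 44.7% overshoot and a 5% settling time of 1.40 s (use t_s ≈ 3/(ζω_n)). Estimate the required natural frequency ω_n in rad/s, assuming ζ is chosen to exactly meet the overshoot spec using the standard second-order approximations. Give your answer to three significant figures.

ω_n ≈ 8.63 rad/s

ζ = −ln(OS)/√(π² + (ln OS)²). With OS = 0.447, ln OS = −0.8052 and ζ = 0.8052/3.243 = 0.248.
Then ω_n = 3/(ζ t_s) = 3/(0.248 × 1.40) = 8.63 rad/s.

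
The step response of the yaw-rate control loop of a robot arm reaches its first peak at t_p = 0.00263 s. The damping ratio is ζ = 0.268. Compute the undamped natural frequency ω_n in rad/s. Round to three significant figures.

Peak time t_p = π/ω_d, so ω_d = π/t_p = π/0.00263 = 1190 rad/s.
ω_n = ω_d/√(1−ζ²) = 1190/√0.928 = 1240 rad/s.

ω_n ≈ 1240 rad/s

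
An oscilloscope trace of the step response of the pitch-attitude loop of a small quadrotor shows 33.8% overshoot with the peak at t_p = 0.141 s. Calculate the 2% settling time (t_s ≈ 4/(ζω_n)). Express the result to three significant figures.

t_s ≈ 0.520 s

The overshoot fixes ζ = −ln(OS)/√(π²+ln²(OS)) = 0.326.
From t_p = π/ω_d, ω_d = π/0.141 = 22.3 rad/s, so ω_n = ω_d/√(1−ζ²) = 23.6 rad/s.
t_s ≈ 4/(ζω_n) = 4/(0.326·23.6) = 0.520 s.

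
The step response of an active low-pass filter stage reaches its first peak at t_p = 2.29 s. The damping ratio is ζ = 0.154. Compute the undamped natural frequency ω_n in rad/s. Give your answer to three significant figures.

Peak time t_p = π/ω_d, so ω_d = π/t_p = π/2.29 = 1.37 rad/s.
ω_n = ω_d/√(1−ζ²) = 1.37/√0.976 = 1.39 rad/s.

ω_n ≈ 1.39 rad/s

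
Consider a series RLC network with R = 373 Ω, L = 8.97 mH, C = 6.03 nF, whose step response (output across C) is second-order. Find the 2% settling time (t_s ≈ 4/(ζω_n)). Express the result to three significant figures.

t_s ≈ 0.000192 s

For a series RLC circuit (capacitor voltage as output), ω_n = 1/√(LC) = 1/√(8.97 mH · 6.03 nF) = 136000 rad/s.
ζ = (R/2)·√(C/L) = (373/2)·√(6.03 nF/8.97 mH) = 0.153.
t_s ≈ 4/(ζω_n) = 0.000192 s.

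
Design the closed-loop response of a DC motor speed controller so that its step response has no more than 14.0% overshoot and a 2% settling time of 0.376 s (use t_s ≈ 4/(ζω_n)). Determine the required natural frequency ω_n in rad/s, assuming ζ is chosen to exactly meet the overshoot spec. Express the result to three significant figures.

ζ = −ln(OS)/√(π² + (ln OS)²). With OS = 0.140, ln OS = −1.966 and ζ = 1.966/3.706 = 0.531.
From t_s ≈ 4/(ζω_n): ω_n = 4/(ζ·t_s) = 4/(0.531·0.376) = 20.1 rad/s.

ω_n ≈ 20.1 rad/s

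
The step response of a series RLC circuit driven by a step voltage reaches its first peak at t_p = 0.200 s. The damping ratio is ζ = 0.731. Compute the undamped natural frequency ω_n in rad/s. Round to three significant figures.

Peak time t_p = π/ω_d, so ω_d = π/t_p = π/0.200 = 15.7 rad/s.
ω_n = ω_d/√(1−ζ²) = 15.7/√0.466 = 23.0 rad/s.

ω_n ≈ 23.0 rad/s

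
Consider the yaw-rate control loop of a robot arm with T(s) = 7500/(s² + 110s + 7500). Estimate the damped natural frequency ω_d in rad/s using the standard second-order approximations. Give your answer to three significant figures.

Matching coefficients with s² + 2ζω_n s + ω_n² gives ω_n² = 7500 ⇒ ω_n = 86.6 rad/s, and ζ = 110/(2ω_n) = 0.635.
ω_d = ω_n√(1−ζ²) = 66.9 rad/s.

ω_d ≈ 66.9 rad/s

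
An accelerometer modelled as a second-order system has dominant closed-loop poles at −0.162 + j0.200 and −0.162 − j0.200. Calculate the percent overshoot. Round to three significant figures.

%OS ≈ 7.85%

The poles are at −σ ± jω_d with σ = 0.162 and ω_d = 0.200, so ω_n = √(σ²+ω_d²) = 0.257 rad/s and ζ = σ/ω_n = 0.629.
Overshoot: exp(−π·0.629/√(1−0.629²)) = 0.0785, i.e. 7.85%.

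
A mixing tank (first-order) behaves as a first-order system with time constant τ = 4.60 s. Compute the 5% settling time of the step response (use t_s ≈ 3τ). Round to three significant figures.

t_s ≈ 3τ = 13.8 s.

t_s ≈ 13.8 s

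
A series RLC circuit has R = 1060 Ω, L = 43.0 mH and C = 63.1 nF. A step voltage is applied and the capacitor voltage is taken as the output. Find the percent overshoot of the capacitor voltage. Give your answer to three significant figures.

%OS ≈ 7.20%

For a series RLC circuit (capacitor voltage as output), ω_n = 1/√(LC) = 1/√(43.0 mH · 63.1 nF) = 19200 rad/s.
ζ = (R/2)·√(C/L) = (1060/2)·√(63.1 nF/43.0 mH) = 0.642.
%OS = 100 e^{−πζ/√(1−ζ²)} with ζ = 0.642 gives 7.20%.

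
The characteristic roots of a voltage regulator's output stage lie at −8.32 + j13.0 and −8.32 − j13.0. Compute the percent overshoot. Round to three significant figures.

%OS ≈ 13.4%

|pole| = ω_n = √(8.32² + 13.0²) = 15.4 rad/s; ζ = cos θ = σ/ω_n = 0.539.
Overshoot: exp(−π·0.539/√(1−0.539²)) = 0.134, i.e. 13.4%.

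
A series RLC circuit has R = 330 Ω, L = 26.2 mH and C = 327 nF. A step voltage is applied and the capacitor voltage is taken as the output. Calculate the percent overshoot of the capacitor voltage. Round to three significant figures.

%OS ≈ 10.5%

For a series RLC circuit (capacitor voltage as output), ω_n = 1/√(LC) = 1/√(26.2 mH · 327 nF) = 10800 rad/s.
ζ = (R/2)·√(C/L) = (330/2)·√(327 nF/26.2 mH) = 0.583.
%OS = 100 e^{−πζ/√(1−ζ²)} with ζ = 0.583 gives 10.5%.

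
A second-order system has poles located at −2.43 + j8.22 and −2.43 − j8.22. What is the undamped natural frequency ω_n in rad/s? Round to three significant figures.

ω_n ≈ 8.57 rad/s

The poles are at −σ ± jω_d with σ = 2.43 and ω_d = 8.22, so ω_n = √(σ²+ω_d²) = 8.57 rad/s and ζ = σ/ω_n = 0.283.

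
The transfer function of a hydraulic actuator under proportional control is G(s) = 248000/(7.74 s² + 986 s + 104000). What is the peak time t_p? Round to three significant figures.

t_p ≈ 0.0324 s

Dividing through by 7.74: denominator becomes s² + 127.4 s + 13440.
So ω_n = √13440 = 116 rad/s and ζ = 127.4/(2·116) = 0.549.
The damped frequency ω_d = ω_n√(1−ζ²) = 96.8 rad/s. t_p = π/ω_d = 0.0324 s.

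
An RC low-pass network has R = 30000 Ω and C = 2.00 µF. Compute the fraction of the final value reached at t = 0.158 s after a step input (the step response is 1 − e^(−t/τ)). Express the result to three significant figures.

τ = RC = 30000 × 2.00 µF = 0.0600 s.
y(t)/y_∞ = 1 − e^(−t/τ) = 1 − e^(−0.158/0.0600) = 1 − e^(−2.63) = 0.928.

y/y_∞ ≈ 0.928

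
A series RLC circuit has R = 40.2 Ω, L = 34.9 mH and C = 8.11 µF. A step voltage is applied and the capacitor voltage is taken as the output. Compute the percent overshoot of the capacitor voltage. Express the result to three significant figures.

%OS ≈ 36.4%

For a series RLC circuit (capacitor voltage as output), ω_n = 1/√(LC) = 1/√(34.9 mH · 8.11 µF) = 1880 rad/s.
ζ = (R/2)·√(C/L) = (40.2/2)·√(8.11 µF/34.9 mH) = 0.306.
%OS = 100 e^{−πζ/√(1−ζ²)} with ζ = 0.306 gives 36.4%.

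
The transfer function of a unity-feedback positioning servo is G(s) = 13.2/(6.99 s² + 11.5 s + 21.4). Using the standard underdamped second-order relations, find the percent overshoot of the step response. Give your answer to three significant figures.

Dividing through by 6.99: denominator becomes s² + 1.645 s + 3.062.
So ω_n = √3.062 = 1.75 rad/s and ζ = 1.645/(2·1.75) = 0.470.
%OS = 100 e^{−πζ/√(1−ζ²)} with ζ = 0.470 gives 18.8%.

%OS ≈ 18.8%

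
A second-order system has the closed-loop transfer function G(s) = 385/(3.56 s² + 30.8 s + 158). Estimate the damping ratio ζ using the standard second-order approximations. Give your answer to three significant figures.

ζ ≈ 0.649

Dividing through by 3.56: denominator becomes s² + 8.652 s + 44.38.
So ω_n = √44.38 = 6.66 rad/s and ζ = 8.652/(2·6.66) = 0.649.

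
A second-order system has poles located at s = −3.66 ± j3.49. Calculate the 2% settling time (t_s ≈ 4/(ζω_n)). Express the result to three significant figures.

t_s ≈ 1.09 s

For poles at −σ ± jω_d, ζω_n = σ = 3.66, so t_s ≈ 4/σ = 1.09 s.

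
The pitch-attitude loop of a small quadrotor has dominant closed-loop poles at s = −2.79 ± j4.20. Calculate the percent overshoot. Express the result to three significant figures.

%OS ≈ 12.4%

The poles are at −σ ± jω_d with σ = 2.79 and ω_d = 4.20, so ω_n = √(σ²+ω_d²) = 5.04 rad/s and ζ = σ/ω_n = 0.553.
Overshoot: exp(−π·0.553/√(1−0.553²)) = 0.124, i.e. 12.4%.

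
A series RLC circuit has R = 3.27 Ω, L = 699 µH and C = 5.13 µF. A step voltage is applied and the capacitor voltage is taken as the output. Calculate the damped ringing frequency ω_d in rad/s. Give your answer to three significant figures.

For a series RLC circuit (capacitor voltage as output), ω_n = 1/√(LC) = 1/√(699 µH · 5.13 µF) = 16700 rad/s.
ζ = (R/2)·√(C/L) = (3.27/2)·√(5.13 µF/699 µH) = 0.140.
ω_d = ω_n√(1−ζ²) = 16500 rad/s.

ω_d ≈ 16500 rad/s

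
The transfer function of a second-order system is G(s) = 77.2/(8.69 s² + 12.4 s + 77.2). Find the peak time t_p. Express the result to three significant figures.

Dividing through by 8.69: denominator becomes s² + 1.427 s + 8.884.
So ω_n = √8.884 = 2.98 rad/s and ζ = 1.427/(2·2.98) = 0.239.
ω_d = 2.98·√(1 − 0.239²) = 2.89 rad/s. t_p = π/ω_d = 1.09 s.

t_p ≈ 1.09 s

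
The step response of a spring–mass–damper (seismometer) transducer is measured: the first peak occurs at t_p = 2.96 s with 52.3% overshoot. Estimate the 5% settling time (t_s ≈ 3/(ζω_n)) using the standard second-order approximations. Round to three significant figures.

t_s ≈ 13.7 s

From the overshoot, ζ = −ln(OS)/√(π²+ln²(OS)) = 0.202.
From t_p = π/ω_d, ω_d = π/2.96 = 1.06 rad/s, so ω_n = ω_d/√(1−ζ²) = 1.08 rad/s.
t_s ≈ 3/(ζω_n) = 3/(0.202·1.08) = 13.7 s.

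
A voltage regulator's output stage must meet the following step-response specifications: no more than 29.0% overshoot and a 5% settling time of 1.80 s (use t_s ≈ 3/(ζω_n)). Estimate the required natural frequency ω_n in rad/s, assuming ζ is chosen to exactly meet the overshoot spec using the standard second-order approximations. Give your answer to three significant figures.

Inverting the overshoot relation: ζ = |ln 0.290|/√(π² + ln²0.290) = 0.367.
From t_s ≈ 3/(ζω_n): ω_n = 3/(ζ·t_s) = 3/(0.367·1.80) = 4.55 rad/s.

ω_n ≈ 4.55 rad/s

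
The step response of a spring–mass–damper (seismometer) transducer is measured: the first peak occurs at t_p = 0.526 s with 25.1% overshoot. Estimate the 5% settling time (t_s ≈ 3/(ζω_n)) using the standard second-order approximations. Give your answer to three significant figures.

The overshoot fixes ζ = −ln(OS)/√(π²+ln²(OS)) = 0.403.
From t_p = π/ω_d, ω_d = π/0.526 = 5.97 rad/s, so ω_n = ω_d/√(1−ζ²) = 6.53 rad/s.
t_s ≈ 3/(ζω_n) = 3/(0.403·6.53) = 1.14 s.

t_s ≈ 1.14 s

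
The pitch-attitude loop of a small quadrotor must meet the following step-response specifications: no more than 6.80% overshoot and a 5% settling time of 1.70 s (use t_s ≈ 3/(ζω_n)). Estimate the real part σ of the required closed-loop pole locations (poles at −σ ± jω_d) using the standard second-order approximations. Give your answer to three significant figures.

σ ≈ 1.76

The settling-time spec alone fixes σ = ζω_n = 3/t_s = 3/1.70 = 1.76.
(Overshoot then fixes ζ = 0.650 and hence ω_d = σ·√(1−ζ²)/ζ = 2.06 rad/s.)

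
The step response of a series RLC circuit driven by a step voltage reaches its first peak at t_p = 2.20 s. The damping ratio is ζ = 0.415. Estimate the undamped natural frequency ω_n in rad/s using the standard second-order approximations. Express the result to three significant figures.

ω_n ≈ 1.57 rad/s

Peak time t_p = π/ω_d, so ω_d = π/t_p = π/2.20 = 1.43 rad/s.
ω_n = ω_d/√(1−ζ²) = 1.43/√0.828 = 1.57 rad/s.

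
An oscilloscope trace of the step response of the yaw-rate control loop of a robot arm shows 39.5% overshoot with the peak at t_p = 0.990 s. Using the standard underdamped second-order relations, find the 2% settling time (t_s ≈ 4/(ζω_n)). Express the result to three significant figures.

t_s ≈ 4.26 s

ζ from %OS: ζ = |ln 0.395|/√(π²+ln²0.395) = 0.284.
From t_p = π/ω_d, ω_d = π/0.990 = 3.17 rad/s, so ω_n = ω_d/√(1−ζ²) = 3.31 rad/s.
t_s ≈ 4/(ζω_n) = 4/(0.284·3.31) = 4.26 s.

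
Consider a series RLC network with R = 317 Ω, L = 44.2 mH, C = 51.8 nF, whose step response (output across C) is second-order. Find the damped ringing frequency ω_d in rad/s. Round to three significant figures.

For a series RLC circuit (capacitor voltage as output), ω_n = 1/√(LC) = 1/√(44.2 mH · 51.8 nF) = 20900 rad/s.
ζ = (R/2)·√(C/L) = (317/2)·√(51.8 nF/44.2 mH) = 0.172.
ω_d = ω_n√(1−ζ²) = 20600 rad/s.

ω_d ≈ 20600 rad/s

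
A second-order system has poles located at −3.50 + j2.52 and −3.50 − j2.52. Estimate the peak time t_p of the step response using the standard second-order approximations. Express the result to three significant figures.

t_p = π/ω_d with ω_d = 2.52 (the imaginary part), so t_p = 1.25 s.

t_p ≈ 1.25 s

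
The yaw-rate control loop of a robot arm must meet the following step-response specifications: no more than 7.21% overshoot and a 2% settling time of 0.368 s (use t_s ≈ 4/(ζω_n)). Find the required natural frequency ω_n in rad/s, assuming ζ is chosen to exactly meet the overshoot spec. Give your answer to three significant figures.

ω_n ≈ 16.9 rad/s

ζ = −ln(OS)/√(π² + (ln OS)²). With OS = 0.0721, ln OS = −2.630 and ζ = 2.630/4.097 = 0.642.
From t_s ≈ 4/(ζω_n): ω_n = 4/(ζ·t_s) = 4/(0.642·0.368) = 16.9 rad/s.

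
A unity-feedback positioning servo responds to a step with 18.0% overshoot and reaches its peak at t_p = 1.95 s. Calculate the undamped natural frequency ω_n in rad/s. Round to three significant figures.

ω_n ≈ 1.84 rad/s

ζ from %OS: ζ = |ln 0.180|/√(π²+ln²0.180) = 0.479.
From t_p = π/ω_d, ω_d = π/1.95 = 1.61 rad/s, so ω_n = ω_d/√(1−ζ²) = 1.84 rad/s.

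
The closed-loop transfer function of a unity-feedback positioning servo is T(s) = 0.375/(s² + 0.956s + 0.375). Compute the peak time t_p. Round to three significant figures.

t_p ≈ 8.21 s

Matching coefficients with s² + 2ζω_n s + ω_n² gives ω_n² = 0.375 ⇒ ω_n = 0.612 rad/s, and ζ = 0.956/(2ω_n) = 0.781.
ω_d = ω_n√(1−ζ²) = 0.383 rad/s. Then t_p = π/ω_d = 8.21 s.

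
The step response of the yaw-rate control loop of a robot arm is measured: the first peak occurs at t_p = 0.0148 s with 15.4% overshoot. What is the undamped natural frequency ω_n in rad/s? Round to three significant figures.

ω_n ≈ 247 rad/s

ζ from %OS: ζ = |ln 0.154|/√(π²+ln²0.154) = 0.512.
From t_p = π/ω_d, ω_d = π/0.0148 = 212 rad/s, so ω_n = ω_d/√(1−ζ²) = 247 rad/s.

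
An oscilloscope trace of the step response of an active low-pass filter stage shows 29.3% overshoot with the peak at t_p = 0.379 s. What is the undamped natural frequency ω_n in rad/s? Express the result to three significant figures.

ω_n ≈ 8.90 rad/s

ζ from %OS: ζ = |ln 0.293|/√(π²+ln²0.293) = 0.364.
t_p = π/ω_d ⇒ ω_d = 8.29 rad/s; then ω_n = ω_d/√(1−ζ²) = 8.90 rad/s.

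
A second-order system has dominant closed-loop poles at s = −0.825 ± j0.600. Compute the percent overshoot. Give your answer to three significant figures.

%OS ≈ 1.33%

|pole| = ω_n = √(0.825² + 0.600²) = 1.02 rad/s; ζ = cos θ = σ/ω_n = 0.809.
Overshoot: exp(−π·0.809/√(1−0.809²)) = 0.0133, i.e. 1.33%.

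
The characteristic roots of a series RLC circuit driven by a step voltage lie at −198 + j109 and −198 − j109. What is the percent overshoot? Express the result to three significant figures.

The poles are at −σ ± jω_d with σ = 198 and ω_d = 109, so ω_n = √(σ²+ω_d²) = 226 rad/s and ζ = σ/ω_n = 0.876.
%OS = 100 e^{−πζ/√(1−ζ²)} with ζ = 0.876 gives 0.332%.

%OS ≈ 0.332%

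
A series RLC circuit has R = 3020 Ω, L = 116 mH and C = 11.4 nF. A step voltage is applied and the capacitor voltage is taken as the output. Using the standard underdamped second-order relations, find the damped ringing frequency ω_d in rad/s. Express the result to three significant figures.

For a series RLC circuit (capacitor voltage as output), ω_n = 1/√(LC) = 1/√(116 mH · 11.4 nF) = 27500 rad/s.
ζ = (R/2)·√(C/L) = (3020/2)·√(11.4 nF/116 mH) = 0.473.
ω_d = ω_n√(1−ζ²) = 24200 rad/s.

ω_d ≈ 24200 rad/s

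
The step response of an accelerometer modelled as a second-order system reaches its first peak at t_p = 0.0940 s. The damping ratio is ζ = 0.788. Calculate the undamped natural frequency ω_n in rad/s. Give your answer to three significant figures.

Peak time t_p = π/ω_d, so ω_d = π/t_p = π/0.0940 = 33.4 rad/s.
ω_n = ω_d/√(1−ζ²) = 33.4/√0.379 = 54.3 rad/s.

ω_n ≈ 54.3 rad/s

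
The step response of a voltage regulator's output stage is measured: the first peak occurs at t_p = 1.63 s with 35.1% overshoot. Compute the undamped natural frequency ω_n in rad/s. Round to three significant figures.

The overshoot fixes ζ = −ln(OS)/√(π²+ln²(OS)) = 0.316.
t_p = π/ω_d ⇒ ω_d = 1.93 rad/s; then ω_n = ω_d/√(1−ζ²) = 2.03 rad/s.

ω_n ≈ 2.03 rad/s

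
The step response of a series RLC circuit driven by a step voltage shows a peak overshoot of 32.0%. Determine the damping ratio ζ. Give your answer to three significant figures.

ζ = −ln(OS)/√(π² + (ln OS)²). With OS = 0.320, ln OS = −1.139 and ζ = 1.139/3.342 = 0.341.

ζ ≈ 0.341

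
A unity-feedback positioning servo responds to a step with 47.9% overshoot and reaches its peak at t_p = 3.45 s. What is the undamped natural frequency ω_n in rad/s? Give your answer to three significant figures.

The overshoot fixes ζ = −ln(OS)/√(π²+ln²(OS)) = 0.228.
From t_p = π/ω_d, ω_d = π/3.45 = 0.911 rad/s, so ω_n = ω_d/√(1−ζ²) = 0.935 rad/s.

ω_n ≈ 0.935 rad/s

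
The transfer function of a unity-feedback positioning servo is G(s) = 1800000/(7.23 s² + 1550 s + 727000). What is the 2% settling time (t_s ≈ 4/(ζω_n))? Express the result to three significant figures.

Dividing through by 7.23: denominator becomes s² + 214.4 s + 100600.
So ω_n = √100600 = 317 rad/s and ζ = 214.4/(2·317) = 0.338.
t_s ≈ 4/(ζω_n) = 0.0373 s.

t_s ≈ 0.0373 s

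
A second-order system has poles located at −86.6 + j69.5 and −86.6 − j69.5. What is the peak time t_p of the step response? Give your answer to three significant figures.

t_p = π/ω_d with ω_d = 69.5 (the imaginary part), so t_p = 0.0452 s.

t_p ≈ 0.0452 s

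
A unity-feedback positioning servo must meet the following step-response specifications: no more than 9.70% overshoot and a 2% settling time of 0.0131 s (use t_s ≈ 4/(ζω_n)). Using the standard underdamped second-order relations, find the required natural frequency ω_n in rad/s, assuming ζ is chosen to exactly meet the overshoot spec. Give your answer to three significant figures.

ω_n ≈ 512 rad/s

From %OS = 100·exp(−πζ/√(1−ζ²)), invert to get ζ = −ln(OS)/√(π² + ln²(OS)) with OS = 0.0970.
−ln 0.0970 = 2.333, so ζ = 2.333/√(π² + 5.443) = 0.596.
Then ω_n = 4/(ζ t_s) = 4/(0.596 × 0.0131) = 512 rad/s.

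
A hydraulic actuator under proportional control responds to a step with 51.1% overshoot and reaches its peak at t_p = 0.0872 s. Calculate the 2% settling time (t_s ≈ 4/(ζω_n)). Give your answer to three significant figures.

t_s ≈ 0.520 s

ζ from %OS: ζ = |ln 0.511|/√(π²+ln²0.511) = 0.209.
From t_p = π/ω_d, ω_d = π/0.0872 = 36.0 rad/s, so ω_n = ω_d/√(1−ζ²) = 36.8 rad/s.
t_s ≈ 4/(ζω_n) = 4/(0.209·36.8) = 0.520 s.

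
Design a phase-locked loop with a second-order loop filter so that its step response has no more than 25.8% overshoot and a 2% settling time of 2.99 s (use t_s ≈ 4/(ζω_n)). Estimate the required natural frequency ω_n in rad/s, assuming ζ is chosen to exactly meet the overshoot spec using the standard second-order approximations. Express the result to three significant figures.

Inverting the overshoot relation: ζ = |ln 0.258|/√(π² + ln²0.258) = 0.396.
Then ω_n = 4/(ζ t_s) = 4/(0.396 × 2.99) = 3.38 rad/s.

ω_n ≈ 3.38 rad/s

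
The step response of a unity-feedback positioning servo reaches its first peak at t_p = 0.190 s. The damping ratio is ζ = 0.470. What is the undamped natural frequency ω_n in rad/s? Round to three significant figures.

Peak time t_p = π/ω_d, so ω_d = π/t_p = π/0.190 = 16.5 rad/s.
ω_n = ω_d/√(1−ζ²) = 16.5/√0.779 = 18.7 rad/s.

ω_n ≈ 18.7 rad/s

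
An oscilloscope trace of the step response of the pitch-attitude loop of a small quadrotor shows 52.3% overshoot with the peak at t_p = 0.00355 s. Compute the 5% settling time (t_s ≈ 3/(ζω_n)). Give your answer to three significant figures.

t_s ≈ 0.0164 s

ζ from %OS: ζ = |ln 0.523|/√(π²+ln²0.523) = 0.202.
t_p = π/ω_d ⇒ ω_d = 885 rad/s; then ω_n = ω_d/√(1−ζ²) = 904 rad/s.
t_s ≈ 3/(ζω_n) = 3/(0.202·904) = 0.0164 s.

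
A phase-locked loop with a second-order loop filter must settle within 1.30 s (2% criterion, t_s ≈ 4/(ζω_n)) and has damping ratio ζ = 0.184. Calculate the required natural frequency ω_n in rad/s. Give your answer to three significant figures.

ω_n ≈ 16.7 rad/s

Rearranging t_s ≈ 4/(ζω_n) gives ω_n = 4/(ζ·t_s) = 4/(0.184 × 1.30) = 16.7 rad/s.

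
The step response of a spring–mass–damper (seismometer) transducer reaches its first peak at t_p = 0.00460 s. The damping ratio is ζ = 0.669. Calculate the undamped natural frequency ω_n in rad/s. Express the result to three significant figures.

Peak time t_p = π/ω_d, so ω_d = π/t_p = π/0.00460 = 683 rad/s.
ω_n = ω_d/√(1−ζ²) = 683/√0.552 = 919 rad/s.

ω_n ≈ 919 rad/s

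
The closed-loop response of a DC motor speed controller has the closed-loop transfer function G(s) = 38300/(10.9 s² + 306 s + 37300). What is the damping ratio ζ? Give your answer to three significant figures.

ζ ≈ 0.240

Dividing through by 10.9: denominator becomes s² + 28.07 s + 3422.
So ω_n = √3422 = 58.5 rad/s and ζ = 28.07/(2·58.5) = 0.240.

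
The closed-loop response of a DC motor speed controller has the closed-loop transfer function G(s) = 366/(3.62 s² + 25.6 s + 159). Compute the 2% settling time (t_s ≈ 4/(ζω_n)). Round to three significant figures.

Dividing through by 3.62: denominator becomes s² + 7.072 s + 43.92.
So ω_n = √43.92 = 6.63 rad/s and ζ = 7.072/(2·6.63) = 0.534.
t_s ≈ 4/(ζω_n) = 1.13 s.

t_s ≈ 1.13 s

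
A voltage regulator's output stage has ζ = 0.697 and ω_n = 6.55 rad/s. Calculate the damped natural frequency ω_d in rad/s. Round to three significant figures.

ω_d = ω_n√(1−ζ²) = 6.55·√0.514 = 4.70 rad/s.

ω_d ≈ 4.70 rad/s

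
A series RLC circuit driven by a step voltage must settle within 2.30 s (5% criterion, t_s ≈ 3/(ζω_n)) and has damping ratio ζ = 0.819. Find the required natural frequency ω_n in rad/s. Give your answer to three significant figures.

ω_n ≈ 1.59 rad/s

Rearranging t_s ≈ 3/(ζω_n) gives ω_n = 3/(ζ·t_s) = 3/(0.819 × 2.30) = 1.59 rad/s.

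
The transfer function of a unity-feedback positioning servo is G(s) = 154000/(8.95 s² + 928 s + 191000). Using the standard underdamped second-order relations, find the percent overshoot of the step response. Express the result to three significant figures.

Dividing through by 8.95: denominator becomes s² + 103.7 s + 21340.
So ω_n = √21340 = 146 rad/s and ζ = 103.7/(2·146) = 0.355.
%OS = 100·exp(−πζ/√(1−ζ²)) = 30.3%.

%OS ≈ 30.3%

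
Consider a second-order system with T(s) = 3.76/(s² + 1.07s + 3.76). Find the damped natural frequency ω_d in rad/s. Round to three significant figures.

Comparing the denominator to s² + 2ζω_n s + ω_n²: ω_n = √3.76 = 1.94 rad/s, and 2ζω_n = 1.07 so ζ = 1.07/(2·1.94) = 0.276.
The damped frequency ω_d = ω_n√(1−ζ²) = 1.86 rad/s.

ω_d ≈ 1.86 rad/s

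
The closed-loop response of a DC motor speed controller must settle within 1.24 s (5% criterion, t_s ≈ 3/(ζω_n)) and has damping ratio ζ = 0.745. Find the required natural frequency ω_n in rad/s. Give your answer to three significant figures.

Rearranging t_s ≈ 3/(ζω_n) gives ω_n = 3/(ζ·t_s) = 3/(0.745 × 1.24) = 3.25 rad/s.

ω_n ≈ 3.25 rad/s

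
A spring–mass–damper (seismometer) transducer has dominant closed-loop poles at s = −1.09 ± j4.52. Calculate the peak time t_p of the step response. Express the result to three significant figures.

t_p = π/ω_d with ω_d = 4.52 (the imaginary part), so t_p = 0.695 s.

t_p ≈ 0.695 s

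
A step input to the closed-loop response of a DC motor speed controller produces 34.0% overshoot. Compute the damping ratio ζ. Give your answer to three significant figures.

From %OS = 100·exp(−πζ/√(1−ζ²)), invert to get ζ = −ln(OS)/√(π² + ln²(OS)) with OS = 0.340.
−ln 0.340 = 1.079, so ζ = 1.079/√(π² + 1.164) = 0.325.

ζ ≈ 0.325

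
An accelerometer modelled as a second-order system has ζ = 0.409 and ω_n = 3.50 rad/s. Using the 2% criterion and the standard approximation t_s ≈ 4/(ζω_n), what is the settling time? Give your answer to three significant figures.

t_s ≈ 2.79 s

t_s ≈ 4/(ζω_n) = 4/(0.409 × 3.50) = 2.79 s.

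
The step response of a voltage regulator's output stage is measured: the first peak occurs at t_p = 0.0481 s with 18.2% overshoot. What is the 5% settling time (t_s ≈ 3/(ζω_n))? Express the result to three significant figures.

From the overshoot, ζ = −ln(OS)/√(π²+ln²(OS)) = 0.477.
From t_p = π/ω_d, ω_d = π/0.0481 = 65.3 rad/s, so ω_n = ω_d/√(1−ζ²) = 74.3 rad/s.
t_s ≈ 3/(ζω_n) = 3/(0.477·74.3) = 0.0847 s.

t_s ≈ 0.0847 s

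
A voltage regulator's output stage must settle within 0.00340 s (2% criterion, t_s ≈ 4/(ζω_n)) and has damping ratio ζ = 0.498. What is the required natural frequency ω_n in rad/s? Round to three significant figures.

Rearranging t_s ≈ 4/(ζω_n) gives ω_n = 4/(ζ·t_s) = 4/(0.498 × 0.00340) = 2360 rad/s.

ω_n ≈ 2360 rad/s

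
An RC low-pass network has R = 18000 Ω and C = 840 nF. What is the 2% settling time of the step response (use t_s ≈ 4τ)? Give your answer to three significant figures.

τ = RC = 18000 × 840 nF = 0.0151 s.
t_s ≈ 4τ = 0.0605 s.

t_s ≈ 0.0605 s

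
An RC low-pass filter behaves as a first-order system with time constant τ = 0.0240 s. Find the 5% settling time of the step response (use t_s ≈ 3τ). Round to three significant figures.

t_s ≈ 0.0720 s

t_s ≈ 3τ = 0.0720 s.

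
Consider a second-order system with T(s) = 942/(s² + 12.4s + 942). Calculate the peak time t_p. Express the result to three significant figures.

t_p ≈ 0.105 s

ω_n = √942 = 30.7 rad/s; ζ = 12.4/(2·30.7) = 0.202.
The damped frequency ω_d = ω_n√(1−ζ²) = 30.1 rad/s. Then t_p = π/ω_d = 0.105 s.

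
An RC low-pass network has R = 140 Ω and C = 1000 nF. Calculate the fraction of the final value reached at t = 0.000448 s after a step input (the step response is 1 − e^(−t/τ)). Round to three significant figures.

τ = RC = 140 × 1000 nF = 0.000140 s.
y(t)/y_∞ = 1 − e^(−t/τ) = 1 − e^(−0.000448/0.000140) = 1 − e^(−3.20) = 0.959.

y/y_∞ ≈ 0.959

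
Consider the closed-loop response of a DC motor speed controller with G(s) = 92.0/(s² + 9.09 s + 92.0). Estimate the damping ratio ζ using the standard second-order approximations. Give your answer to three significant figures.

ζ ≈ 0.474

Comparing the denominator to s² + 2ζω_n s + ω_n²: ω_n = √92.0 = 9.59 rad/s, and 2ζω_n = 9.09 so ζ = 9.09/(2·9.59) = 0.474.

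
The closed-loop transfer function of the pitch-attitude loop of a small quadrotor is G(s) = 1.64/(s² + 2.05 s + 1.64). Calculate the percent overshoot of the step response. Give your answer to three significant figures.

Comparing the denominator to s² + 2ζω_n s + ω_n²: ω_n = √1.64 = 1.28 rad/s, and 2ζω_n = 2.05 so ζ = 2.05/(2·1.28) = 0.800.
%OS = 100 e^{−πζ/√(1−ζ²)} with ζ = 0.800 gives 1.51%.

%OS ≈ 1.51%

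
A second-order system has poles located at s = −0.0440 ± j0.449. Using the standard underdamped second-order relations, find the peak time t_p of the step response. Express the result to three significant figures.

t_p = π/ω_d with ω_d = 0.449 (the imaginary part), so t_p = 7.00 s.

t_p ≈ 7.00 s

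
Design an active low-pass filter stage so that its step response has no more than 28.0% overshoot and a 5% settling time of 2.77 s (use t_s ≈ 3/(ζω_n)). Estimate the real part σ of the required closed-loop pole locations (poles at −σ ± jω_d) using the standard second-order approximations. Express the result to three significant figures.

The settling-time spec alone fixes σ = ζω_n = 3/t_s = 3/2.77 = 1.08.
(Overshoot then fixes ζ = 0.376 and hence ω_d = σ·√(1−ζ²)/ζ = 2.67 rad/s.)

σ ≈ 1.08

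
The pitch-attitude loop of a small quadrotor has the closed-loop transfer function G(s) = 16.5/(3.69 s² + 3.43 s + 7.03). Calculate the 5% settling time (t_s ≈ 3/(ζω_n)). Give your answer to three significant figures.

t_s ≈ 6.45 s

Dividing through by 3.69: denominator becomes s² + 0.9295 s + 1.905.
So ω_n = √1.905 = 1.38 rad/s and ζ = 0.9295/(2·1.38) = 0.337.
t_s ≈ 3/(ζω_n) = 6.45 s.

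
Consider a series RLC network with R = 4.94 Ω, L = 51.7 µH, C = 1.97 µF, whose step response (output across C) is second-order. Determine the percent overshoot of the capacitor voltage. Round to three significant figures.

%OS ≈ 17.7%

For a series RLC circuit (capacitor voltage as output), ω_n = 1/√(LC) = 1/√(51.7 µH · 1.97 µF) = 99100 rad/s.
ζ = (R/2)·√(C/L) = (4.94/2)·√(1.97 µF/51.7 µH) = 0.482.
%OS = 100·exp(−πζ/√(1−ζ²)) = 17.7%.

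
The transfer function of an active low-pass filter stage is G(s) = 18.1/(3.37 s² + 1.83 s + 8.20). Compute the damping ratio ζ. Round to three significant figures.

ζ ≈ 0.174

Dividing through by 3.37: denominator becomes s² + 0.5430 s + 2.433.
So ω_n = √2.433 = 1.56 rad/s and ζ = 0.5430/(2·1.56) = 0.174.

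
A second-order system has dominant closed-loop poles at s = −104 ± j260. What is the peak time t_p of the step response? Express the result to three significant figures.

t_p ≈ 0.0121 s

t_p = π/ω_d with ω_d = 260 (the imaginary part), so t_p = 0.0121 s.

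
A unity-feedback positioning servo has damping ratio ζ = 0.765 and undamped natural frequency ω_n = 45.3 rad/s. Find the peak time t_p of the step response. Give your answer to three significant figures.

The damped frequency is ω_d = ω_n√(1−ζ²) = 45.3·√(1−0.585) = 29.2 rad/s.
Peak time t_p = π/ω_d = π/29.2 = 0.108 s.

t_p ≈ 0.108 s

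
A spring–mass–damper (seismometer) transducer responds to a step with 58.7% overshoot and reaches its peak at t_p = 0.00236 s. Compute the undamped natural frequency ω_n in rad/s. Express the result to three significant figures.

From the overshoot, ζ = −ln(OS)/√(π²+ln²(OS)) = 0.167.
t_p = π/ω_d ⇒ ω_d = 1330 rad/s; then ω_n = ω_d/√(1−ζ²) = 1350 rad/s.

ω_n ≈ 1350 rad/s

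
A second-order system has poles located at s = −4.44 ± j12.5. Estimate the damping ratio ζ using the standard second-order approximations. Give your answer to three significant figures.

With σ = 4.44, ω_d = 12.5: ω_n = √(σ²+ω_d²) = 13.3 rad/s, ζ = σ/ω_n = 0.335.

ζ ≈ 0.335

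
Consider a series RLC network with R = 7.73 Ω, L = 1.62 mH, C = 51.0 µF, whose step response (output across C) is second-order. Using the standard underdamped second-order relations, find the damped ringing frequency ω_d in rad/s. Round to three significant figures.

ω_d ≈ 2530 rad/s

For a series RLC circuit (capacitor voltage as output), ω_n = 1/√(LC) = 1/√(1.62 mH · 51.0 µF) = 3480 rad/s.
ζ = (R/2)·√(C/L) = (7.73/2)·√(51.0 µF/1.62 mH) = 0.686.
The damped frequency ω_d = ω_n√(1−ζ²) = 2530 rad/s.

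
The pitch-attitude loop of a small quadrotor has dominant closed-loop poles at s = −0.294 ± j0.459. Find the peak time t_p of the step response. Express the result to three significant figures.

t_p ≈ 6.84 s

t_p = π/ω_d with ω_d = 0.459 (the imaginary part), so t_p = 6.84 s.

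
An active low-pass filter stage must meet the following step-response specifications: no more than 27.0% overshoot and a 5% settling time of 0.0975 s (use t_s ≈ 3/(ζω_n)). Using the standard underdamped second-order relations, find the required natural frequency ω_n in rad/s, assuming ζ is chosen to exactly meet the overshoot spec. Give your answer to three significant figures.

From %OS = 100·exp(−πζ/√(1−ζ²)), invert to get ζ = −ln(OS)/√(π² + ln²(OS)) with OS = 0.270.
−ln 0.270 = 1.309, so ζ = 1.309/√(π² + 1.714) = 0.385.
From t_s ≈ 3/(ζω_n): ω_n = 3/(ζ·t_s) = 3/(0.385·0.0975) = 80.0 rad/s.

ω_n ≈ 80.0 rad/s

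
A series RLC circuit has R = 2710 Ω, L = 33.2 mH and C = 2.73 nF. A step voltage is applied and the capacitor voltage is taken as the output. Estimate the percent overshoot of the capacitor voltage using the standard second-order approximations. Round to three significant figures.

%OS ≈ 26.6%

For a series RLC circuit (capacitor voltage as output), ω_n = 1/√(LC) = 1/√(33.2 mH · 2.73 nF) = 105000 rad/s.
ζ = (R/2)·√(C/L) = (2710/2)·√(2.73 nF/33.2 mH) = 0.389.
%OS = 100 e^{−πζ/√(1−ζ²)} with ζ = 0.389 gives 26.6%.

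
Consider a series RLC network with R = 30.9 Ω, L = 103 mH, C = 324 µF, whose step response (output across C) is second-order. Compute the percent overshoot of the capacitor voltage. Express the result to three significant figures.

%OS ≈ 0.428%

For a series RLC circuit (capacitor voltage as output), ω_n = 1/√(LC) = 1/√(103 mH · 324 µF) = 173 rad/s.
ζ = (R/2)·√(C/L) = (30.9/2)·√(324 µF/103 mH) = 0.867.
%OS = 100·exp(−πζ/√(1−ζ²)) = 0.428%.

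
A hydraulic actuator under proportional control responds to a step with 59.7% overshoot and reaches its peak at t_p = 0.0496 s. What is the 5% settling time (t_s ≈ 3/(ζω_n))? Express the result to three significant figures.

t_s ≈ 0.288 s

The overshoot fixes ζ = −ln(OS)/√(π²+ln²(OS)) = 0.162.
From t_p = π/ω_d, ω_d = π/0.0496 = 63.3 rad/s, so ω_n = ω_d/√(1−ζ²) = 64.2 rad/s.
t_s ≈ 3/(ζω_n) = 3/(0.162·64.2) = 0.288 s.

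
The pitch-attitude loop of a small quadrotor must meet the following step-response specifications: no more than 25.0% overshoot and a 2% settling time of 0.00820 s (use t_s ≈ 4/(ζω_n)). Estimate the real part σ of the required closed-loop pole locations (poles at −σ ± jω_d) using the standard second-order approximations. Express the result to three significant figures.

The settling-time spec alone fixes σ = ζω_n = 4/t_s = 4/0.00820 = 488.
(Overshoot then fixes ζ = 0.404 and hence ω_d = σ·√(1−ζ²)/ζ = 1110 rad/s.)

σ ≈ 488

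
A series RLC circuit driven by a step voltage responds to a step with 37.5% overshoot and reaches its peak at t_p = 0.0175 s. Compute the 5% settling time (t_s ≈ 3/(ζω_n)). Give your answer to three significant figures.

ζ from %OS: ζ = |ln 0.375|/√(π²+ln²0.375) = 0.298.
From t_p = π/ω_d, ω_d = π/0.0175 = 180 rad/s, so ω_n = ω_d/√(1−ζ²) = 188 rad/s.
t_s ≈ 3/(ζω_n) = 3/(0.298·188) = 0.0535 s.

t_s ≈ 0.0535 s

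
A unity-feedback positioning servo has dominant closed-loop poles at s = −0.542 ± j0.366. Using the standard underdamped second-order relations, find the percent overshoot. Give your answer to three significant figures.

|pole| = ω_n = √(0.542² + 0.366²) = 0.654 rad/s; ζ = cos θ = σ/ω_n = 0.829.
%OS = 100·exp(−πζ/√(1−ζ²)) = 0.954%.

%OS ≈ 0.954%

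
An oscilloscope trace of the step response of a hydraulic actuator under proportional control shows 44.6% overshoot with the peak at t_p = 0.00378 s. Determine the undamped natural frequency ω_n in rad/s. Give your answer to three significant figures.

The overshoot fixes ζ = −ln(OS)/√(π²+ln²(OS)) = 0.249.
From t_p = π/ω_d, ω_d = π/0.00378 = 831 rad/s, so ω_n = ω_d/√(1−ζ²) = 858 rad/s.

ω_n ≈ 858 rad/s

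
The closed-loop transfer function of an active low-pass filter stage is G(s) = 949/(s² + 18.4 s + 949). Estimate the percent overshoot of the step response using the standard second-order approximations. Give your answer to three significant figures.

Matching coefficients with s² + 2ζω_n s + ω_n² gives ω_n² = 949 ⇒ ω_n = 30.8 rad/s, and ζ = 18.4/(2ω_n) = 0.299.
%OS = 100 e^{−πζ/√(1−ζ²)} with ζ = 0.299 gives 37.4%.

%OS ≈ 37.4%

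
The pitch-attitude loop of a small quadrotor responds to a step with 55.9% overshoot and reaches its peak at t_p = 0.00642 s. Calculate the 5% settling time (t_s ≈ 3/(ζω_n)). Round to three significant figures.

ζ from %OS: ζ = |ln 0.559|/√(π²+ln²0.559) = 0.182.
From t_p = π/ω_d, ω_d = π/0.00642 = 489 rad/s, so ω_n = ω_d/√(1−ζ²) = 498 rad/s.
t_s ≈ 3/(ζω_n) = 3/(0.182·498) = 0.0331 s.

t_s ≈ 0.0331 s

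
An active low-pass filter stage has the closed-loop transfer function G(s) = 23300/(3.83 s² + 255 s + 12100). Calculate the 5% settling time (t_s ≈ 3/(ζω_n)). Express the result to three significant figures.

Dividing through by 3.83: denominator becomes s² + 66.58 s + 3159.
So ω_n = √3159 = 56.2 rad/s and ζ = 66.58/(2·56.2) = 0.592.
t_s ≈ 3/(ζω_n) = 0.0901 s.

t_s ≈ 0.0901 s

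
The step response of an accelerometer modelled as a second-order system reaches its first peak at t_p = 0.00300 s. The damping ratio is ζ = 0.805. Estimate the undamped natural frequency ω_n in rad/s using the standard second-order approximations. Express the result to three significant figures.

ω_n ≈ 1770 rad/s

Peak time t_p = π/ω_d, so ω_d = π/t_p = π/0.00300 = 1050 rad/s.
ω_n = ω_d/√(1−ζ²) = 1050/√0.352 = 1770 rad/s.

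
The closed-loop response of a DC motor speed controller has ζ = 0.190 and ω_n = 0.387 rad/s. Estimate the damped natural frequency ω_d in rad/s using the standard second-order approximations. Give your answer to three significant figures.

ω_d = ω_n√(1−ζ²) = 0.387·√0.964 = 0.380 rad/s.

ω_d ≈ 0.380 rad/s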